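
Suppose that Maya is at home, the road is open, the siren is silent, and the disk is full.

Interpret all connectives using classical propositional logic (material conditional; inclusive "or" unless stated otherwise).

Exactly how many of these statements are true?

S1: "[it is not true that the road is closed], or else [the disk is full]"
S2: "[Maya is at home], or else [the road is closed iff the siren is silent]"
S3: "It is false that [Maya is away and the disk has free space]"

Let Q = "the road is closed" (F), S = "the disk is full" (T), P = "Maya is at home" (T), R = "the siren is sounding" (F).

S1: Formalization: ~Q | S

~Q = ~F = T
~Q | S = T | T = T
So S1 is true.

S2: This is P | (Q <-> ~R).

~R = ~F = T
Q <-> ~R = F <-> T = F
P | (Q <-> ~R) = T | F = T
Thus S2 is true.

S3: Parsed as ~(~P & ~S)

~P = ~T = F
~S = ~T = F
~P & ~S = F & F = F
~(~P & ~S) = ~F = T
Hence S3 is true.

3 of the 3 statements are true (S1, S2, S3).

3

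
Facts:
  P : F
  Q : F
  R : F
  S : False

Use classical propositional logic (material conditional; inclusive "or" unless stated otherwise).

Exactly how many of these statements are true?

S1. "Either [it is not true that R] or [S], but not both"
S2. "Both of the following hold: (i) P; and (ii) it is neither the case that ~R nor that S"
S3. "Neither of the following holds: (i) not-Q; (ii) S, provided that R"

S1: This is ¬R ⊕ S.

¬R = ¬F = T
¬R ⊕ S = T ⊕ F = T
Thus S1 is true.

S2: Parsed as P ∧ (¬R ↓ S)

¬R = ¬F = T
¬R ↓ S = T ↓ F = F
P ∧ (¬R ↓ S) = F ∧ F = F
So S2 is false.

S3: Formalization: ¬Q ↓ (R → S)

¬Q = ¬F = T
R → S = F → F = T
¬Q ↓ (R → S) = T ↓ T = F
Thus S3 is false.

True statements: 1.

1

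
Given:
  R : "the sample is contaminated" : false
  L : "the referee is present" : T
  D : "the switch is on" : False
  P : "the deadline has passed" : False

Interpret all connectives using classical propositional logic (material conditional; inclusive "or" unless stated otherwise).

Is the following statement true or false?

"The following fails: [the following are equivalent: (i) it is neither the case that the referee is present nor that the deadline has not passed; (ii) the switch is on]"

The statement is false.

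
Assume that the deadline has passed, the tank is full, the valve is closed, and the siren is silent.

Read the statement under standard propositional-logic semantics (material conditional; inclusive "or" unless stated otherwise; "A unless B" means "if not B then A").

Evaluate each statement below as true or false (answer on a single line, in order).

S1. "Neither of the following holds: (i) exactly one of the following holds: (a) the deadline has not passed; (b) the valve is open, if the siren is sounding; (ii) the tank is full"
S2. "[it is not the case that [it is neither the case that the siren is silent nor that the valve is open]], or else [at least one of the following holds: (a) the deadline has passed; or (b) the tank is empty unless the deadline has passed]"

Let P = "the deadline has passed" (T), S = "the siren is sounding" (F), R = "the valve is open" (F), Q = "the tank is full" (T).

S1: Formalization: (~P xor (S -> R)) nor Q

~P = ~T = F
S -> R = F -> F = T
~P xor (S -> R) = F xor T = T
(~P xor (S -> R)) nor Q = T nor T = F
Hence S1 is false.

S2: Parsed as ~(~S nor R) | (P | (~Q | P))

~S = ~F = T
~S nor R = T nor F = F
~(~S nor R) = ~F = T
~Q = ~T = F
~Q | P = F | T = T
P | (~Q | P) = T | T = T
~(~S nor R) | (P | (~Q | P)) = T | T = T
Thus S2 is true.

S1 false; S2 true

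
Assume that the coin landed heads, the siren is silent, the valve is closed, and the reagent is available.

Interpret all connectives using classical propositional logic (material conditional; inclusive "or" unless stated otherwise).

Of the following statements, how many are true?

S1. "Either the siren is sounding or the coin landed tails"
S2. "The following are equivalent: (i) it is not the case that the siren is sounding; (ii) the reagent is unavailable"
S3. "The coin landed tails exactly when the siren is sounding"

Let Q = "the siren is sounding" (False), P = "the coin landed heads" (True), S = "the reagent is available" (True).

S1: Formalization: Q or not P

not P = not True = False
Q or not P = False or False = False
Thus S1 is false.

S2: Parsed as not Q iff not S

not Q = not False = True
not S = not True = False
not Q iff not S = True iff False = False
Thus S2 is false.

S3: In symbols: not P iff Q

not P = not True = False
not P iff Q = False iff False = True
So S3 is true.

Count: 1.

1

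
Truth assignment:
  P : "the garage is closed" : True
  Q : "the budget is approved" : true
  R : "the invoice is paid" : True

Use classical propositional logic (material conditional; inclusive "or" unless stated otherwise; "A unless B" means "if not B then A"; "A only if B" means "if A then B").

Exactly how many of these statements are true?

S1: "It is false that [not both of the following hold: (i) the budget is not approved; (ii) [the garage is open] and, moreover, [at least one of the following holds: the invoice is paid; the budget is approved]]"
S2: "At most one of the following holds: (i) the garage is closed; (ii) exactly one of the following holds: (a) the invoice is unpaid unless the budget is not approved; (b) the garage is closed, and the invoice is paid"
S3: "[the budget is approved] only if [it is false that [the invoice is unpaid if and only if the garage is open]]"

S1: This is not (not Q nand (not P and (R or Q))).

not Q = not True = False
not P = not True = False
R or Q = True or True = True
not P and (R or Q) = False and True = False
not Q nand (not P and (R or Q)) = False nand False = True
not (not Q nand (not P and (R or Q))) = not True = False
So S1 is false.

S2: Parsed as P nand ((not R or not Q) xor (P and R))

not R = not True = False
not Q = not True = False
not R or not Q = False or False = False
P and R = True and True = True
(not R or not Q) xor (P and R) = False xor True = True
P nand ((not R or not Q) xor (P and R)) = True nand True = False
So S2 is false.

S3: This is Q -> not (not R iff not P).

not R = not True = False
not P = not True = False
not R iff not P = False iff False = True
not (not R iff not P) = not True = False
Q -> not (not R iff not P) = True -> False = False
So S3 is false.

True statements: 0 (none).

0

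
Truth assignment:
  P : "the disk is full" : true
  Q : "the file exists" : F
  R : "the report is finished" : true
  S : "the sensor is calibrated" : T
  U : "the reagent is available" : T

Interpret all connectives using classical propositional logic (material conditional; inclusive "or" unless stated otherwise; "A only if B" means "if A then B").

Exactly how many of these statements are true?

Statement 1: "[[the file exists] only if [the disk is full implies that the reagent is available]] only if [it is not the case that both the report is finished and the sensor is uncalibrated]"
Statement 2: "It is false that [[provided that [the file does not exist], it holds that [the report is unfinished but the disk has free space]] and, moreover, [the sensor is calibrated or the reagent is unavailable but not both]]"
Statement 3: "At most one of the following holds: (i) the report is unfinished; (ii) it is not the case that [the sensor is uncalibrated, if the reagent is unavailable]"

3

Statement 1: This is (Q -> (P -> U)) -> (R nand not S).

P -> U = True -> True = True
Q -> (P -> U) = False -> True = True
not S = not True = False
R nand not S = True nand False = True
(Q -> (P -> U)) -> (R nand not S) = True -> True = True
Hence Statement 1 is true.

Statement 2: This is not ((not Q -> (not R and not P)) and (S xor not U)).

not Q = not False = True
not R = not True = False
not P = not True = False
not R and not P = False and False = False
not Q -> (not R and not P) = True -> False = False
not U = not True = False
S xor not U = True xor False = True
(not Q -> (not R and not P)) and (S xor not U) = False and True = False
not ((not Q -> (not R and not P)) and (S xor not U)) = not False = True
Thus Statement 2 is true.

Statement 3: In symbols: not R nand not (not U -> not S)

not R = not True = False
not U = not True = False
not S = not True = False
not U -> not S = False -> False = True
not (not U -> not S) = not True = False
not R nand not (not U -> not S) = False nand False = True
Hence Statement 3 is true.

3 of the 3 statements are true.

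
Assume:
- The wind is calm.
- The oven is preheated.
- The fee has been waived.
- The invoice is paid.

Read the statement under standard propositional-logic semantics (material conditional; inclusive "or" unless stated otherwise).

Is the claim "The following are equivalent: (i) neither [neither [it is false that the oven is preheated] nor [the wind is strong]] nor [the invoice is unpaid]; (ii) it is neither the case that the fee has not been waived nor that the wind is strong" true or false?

Let Q = "the oven is preheated" (T), P = "the wind is strong" (F), S = "the invoice is paid" (T), R = "the fee has been waived" (T).
Parsed as ((¬Q ↓ P) ↓ ¬S) ↔ (¬R ↓ P)

¬Q = ¬T = F
¬Q ↓ P = F ↓ F = T
¬S = ¬T = F
(¬Q ↓ P) ↓ ¬S = T ↓ F = F
¬R = ¬T = F
¬R ↓ P = F ↓ F = T
((¬Q ↓ P) ↓ ¬S) ↔ (¬R ↓ P) = F ↔ T = F

false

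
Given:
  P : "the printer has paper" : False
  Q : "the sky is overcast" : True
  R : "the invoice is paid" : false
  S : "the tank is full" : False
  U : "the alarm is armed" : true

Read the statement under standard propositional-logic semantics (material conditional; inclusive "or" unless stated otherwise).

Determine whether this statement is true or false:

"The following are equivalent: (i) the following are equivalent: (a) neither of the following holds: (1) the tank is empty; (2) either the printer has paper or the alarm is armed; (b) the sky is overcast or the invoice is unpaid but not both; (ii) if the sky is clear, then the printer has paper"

Parsed as ((~S nor (P | U)) <-> (Q xor ~R)) <-> (~Q -> P)

~S = ~F = T
P | U = F | T = T
~S nor (P | U) = T nor T = F
~R = ~F = T
Q xor ~R = T xor T = F
(~S nor (P | U)) <-> (Q xor ~R) = F <-> F = T
~Q = ~T = F
~Q -> P = F -> F = T
((~S nor (P | U)) <-> (Q xor ~R)) <-> (~Q -> P) = T <-> T = T

True.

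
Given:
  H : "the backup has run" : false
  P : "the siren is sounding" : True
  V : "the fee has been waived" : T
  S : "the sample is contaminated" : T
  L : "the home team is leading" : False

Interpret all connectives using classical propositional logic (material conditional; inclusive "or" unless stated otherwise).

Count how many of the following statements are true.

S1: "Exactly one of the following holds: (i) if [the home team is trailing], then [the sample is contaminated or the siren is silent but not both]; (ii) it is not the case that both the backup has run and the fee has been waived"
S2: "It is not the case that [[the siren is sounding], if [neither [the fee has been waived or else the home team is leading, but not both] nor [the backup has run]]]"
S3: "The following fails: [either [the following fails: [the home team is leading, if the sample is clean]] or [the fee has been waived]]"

S1: Formalization: (¬L → (S ⊕ ¬P)) ⊕ (H ↑ V)

¬L = ¬F = T
¬P = ¬T = F
S ⊕ ¬P = T ⊕ F = T
¬L → (S ⊕ ¬P) = T → T = T
H ↑ V = F ↑ T = T
(¬L → (S ⊕ ¬P)) ⊕ (H ↑ V) = T ⊕ T = F
Thus S1 is false.

S2: Formalization: ¬(((V ⊕ L) ↓ H) → P)

V ⊕ L = T ⊕ F = T
(V ⊕ L) ↓ H = T ↓ F = F
((V ⊕ L) ↓ H) → P = F → T = T
¬(((V ⊕ L) ↓ H) → P) = ¬T = F
So S2 is false.

S3: This is ¬(¬(¬S → L) ∨ V).

¬S = ¬T = F
¬S → L = F → F = T
¬(¬S → L) = ¬T = F
¬(¬S → L) ∨ V = F ∨ T = T
¬(¬(¬S → L) ∨ V) = ¬T = F
Thus S3 is false.

True statements: 0 (none).

0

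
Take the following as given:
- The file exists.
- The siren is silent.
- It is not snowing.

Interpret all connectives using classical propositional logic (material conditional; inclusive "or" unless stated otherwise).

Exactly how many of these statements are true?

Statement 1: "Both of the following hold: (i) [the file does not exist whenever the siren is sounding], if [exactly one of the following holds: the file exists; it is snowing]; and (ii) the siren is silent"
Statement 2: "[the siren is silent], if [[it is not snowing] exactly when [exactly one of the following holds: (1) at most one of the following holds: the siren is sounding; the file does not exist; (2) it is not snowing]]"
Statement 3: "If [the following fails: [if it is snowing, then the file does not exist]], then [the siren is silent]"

Let R = "the file exists" (T), G = "it is snowing" (F), D = "the siren is sounding" (F).

Statement 1: In symbols: ((R xor G) -> (D -> ~R)) & ~D

R xor G = T xor F = T
~R = ~T = F
D -> ~R = F -> F = T
(R xor G) -> (D -> ~R) = T -> T = T
~D = ~F = T
((R xor G) -> (D -> ~R)) & ~D = T & T = T
Hence Statement 1 is true.

Statement 2: This is (~G <-> ((D nand ~R) xor ~G)) -> ~D.

~G = ~F = T
~R = ~T = F
D nand ~R = F nand F = T
~G = ~F = T
(D nand ~R) xor ~G = T xor T = F
~G <-> ((D nand ~R) xor ~G) = T <-> F = F
~D = ~F = T
(~G <-> ((D nand ~R) xor ~G)) -> ~D = F -> T = T
Thus Statement 2 is true.

Statement 3: Parsed as ~(G -> ~R) -> ~D

~R = ~T = F
G -> ~R = F -> F = T
~(G -> ~R) = ~T = F
~D = ~F = T
~(G -> ~R) -> ~D = F -> T = T
So Statement 3 is true.

True statements: 3.

3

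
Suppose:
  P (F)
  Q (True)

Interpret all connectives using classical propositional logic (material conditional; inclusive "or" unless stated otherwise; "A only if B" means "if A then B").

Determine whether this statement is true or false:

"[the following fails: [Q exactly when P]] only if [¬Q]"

Values: Q=True, P=False.
In symbols: not (Q iff P) -> not Q

Q iff P = True iff False = False
not (Q iff P) = not False = True
not Q = not True = False
not (Q iff P) -> not Q = True -> False = False

False.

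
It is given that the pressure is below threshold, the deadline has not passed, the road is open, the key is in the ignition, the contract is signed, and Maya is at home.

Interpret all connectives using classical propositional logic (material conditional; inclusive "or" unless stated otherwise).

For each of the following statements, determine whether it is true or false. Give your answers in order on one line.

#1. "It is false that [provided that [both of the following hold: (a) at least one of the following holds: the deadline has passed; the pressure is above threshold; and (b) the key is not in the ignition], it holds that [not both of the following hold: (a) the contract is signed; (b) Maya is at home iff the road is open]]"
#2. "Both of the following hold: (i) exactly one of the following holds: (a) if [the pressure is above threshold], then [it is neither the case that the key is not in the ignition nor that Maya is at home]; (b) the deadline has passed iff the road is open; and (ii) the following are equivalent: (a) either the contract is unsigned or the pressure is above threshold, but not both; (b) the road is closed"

Let Q = "the deadline has passed" (F), P = "the pressure is above threshold" (F), S = "the key is in the ignition" (T), U = "the contract is signed" (T), V = "Maya is at home" (T), R = "the road is closed" (F).

#1: This is ~(((Q | P) & ~S) -> (U nand (V <-> ~R))).

Q | P = F | F = F
~S = ~T = F
(Q | P) & ~S = F & F = F
~R = ~F = T
V <-> ~R = T <-> T = T
U nand (V <-> ~R) = T nand T = F
((Q | P) & ~S) -> (U nand (V <-> ~R)) = F -> F = T
~(((Q | P) & ~S) -> (U nand (V <-> ~R))) = ~T = F
Hence #1 is false.

#2: This is ((P -> (~S nor V)) xor (Q <-> ~R)) & ((~U xor P) <-> R).

~S = ~T = F
~S nor V = F nor T = F
P -> (~S nor V) = F -> F = T
~R = ~F = T
Q <-> ~R = F <-> T = F
(P -> (~S nor V)) xor (Q <-> ~R) = T xor F = T
~U = ~T = F
~U xor P = F xor F = F
(~U xor P) <-> R = F <-> F = T
((P -> (~S nor V)) xor (Q <-> ~R)) & ((~U xor P) <-> R) = T & T = T
So #2 is true.

#1 F / #2 T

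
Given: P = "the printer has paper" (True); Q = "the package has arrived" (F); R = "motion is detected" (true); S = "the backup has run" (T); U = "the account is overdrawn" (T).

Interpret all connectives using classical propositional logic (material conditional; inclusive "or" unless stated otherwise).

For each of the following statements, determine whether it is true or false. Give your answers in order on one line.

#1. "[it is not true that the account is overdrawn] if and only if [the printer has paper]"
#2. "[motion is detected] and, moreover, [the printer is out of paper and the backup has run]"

#1 False / #2 False

#1: This is not U iff P.

not U = not True = False
not U iff P = False iff True = False
So #1 is false.

#2: Parsed as R and (not P and S)

not P = not True = False
not P and S = False and True = False
R and (not P and S) = True and False = False
Thus #2 is false.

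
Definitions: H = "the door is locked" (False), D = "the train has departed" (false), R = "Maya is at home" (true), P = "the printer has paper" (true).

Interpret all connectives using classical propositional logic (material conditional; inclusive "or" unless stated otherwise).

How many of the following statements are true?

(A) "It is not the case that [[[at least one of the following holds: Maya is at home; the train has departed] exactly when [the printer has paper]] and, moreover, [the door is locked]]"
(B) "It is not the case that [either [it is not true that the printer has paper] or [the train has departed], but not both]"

2

(A): This is not (((R or D) iff P) and H).

R or D = True or False = True
(R or D) iff P = True iff True = True
((R or D) iff P) and H = True and False = False
not (((R or D) iff P) and H) = not False = True
Hence (A) is true.

(B): Parsed as not (not P xor D)

not P = not True = False
not P xor D = False xor False = False
not (not P xor D) = not False = True
So (B) is true.

2 of the 2 statements are true.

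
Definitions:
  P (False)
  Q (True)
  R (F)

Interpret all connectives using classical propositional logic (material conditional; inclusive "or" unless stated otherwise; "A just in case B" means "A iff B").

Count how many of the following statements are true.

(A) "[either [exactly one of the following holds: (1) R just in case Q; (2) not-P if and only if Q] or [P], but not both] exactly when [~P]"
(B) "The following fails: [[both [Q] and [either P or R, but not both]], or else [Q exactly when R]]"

2

(A): Formalization: (((R <-> Q) xor (~P <-> Q)) xor P) <-> ~P

R <-> Q = F <-> T = F
~P = ~F = T
~P <-> Q = T <-> T = T
(R <-> Q) xor (~P <-> Q) = F xor T = T
((R <-> Q) xor (~P <-> Q)) xor P = T xor F = T
~P = ~F = T
(((R <-> Q) xor (~P <-> Q)) xor P) <-> ~P = T <-> T = T
Hence (A) is true.

(B): In symbols: ~((Q & (P xor R)) | (Q <-> R))

P xor R = F xor F = F
Q & (P xor R) = T & F = F
Q <-> R = T <-> F = F
(Q & (P xor R)) | (Q <-> R) = F | F = F
~((Q & (P xor R)) | (Q <-> R)) = ~F = T
So (B) is true.

2 of the 2 statements are true ((A), (B)).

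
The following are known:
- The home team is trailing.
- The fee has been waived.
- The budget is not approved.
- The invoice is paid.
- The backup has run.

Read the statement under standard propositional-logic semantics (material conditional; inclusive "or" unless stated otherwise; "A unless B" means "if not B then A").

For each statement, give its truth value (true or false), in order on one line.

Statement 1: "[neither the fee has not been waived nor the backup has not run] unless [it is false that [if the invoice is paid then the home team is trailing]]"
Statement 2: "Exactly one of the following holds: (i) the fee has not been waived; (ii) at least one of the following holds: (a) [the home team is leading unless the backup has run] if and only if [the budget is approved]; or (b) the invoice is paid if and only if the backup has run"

Statement 1 True; Statement 2 True

Let Q = "the fee has been waived" (T), U = "the backup has run" (T), S = "the invoice is paid" (T), P = "the home team is leading" (F), R = "the budget is approved" (F).

Statement 1: In symbols: (¬Q ↓ ¬U) ∨ ¬(S → ¬P)

¬Q = ¬T = F
¬U = ¬T = F
¬Q ↓ ¬U = F ↓ F = T
¬P = ¬F = T
S → ¬P = T → T = T
¬(S → ¬P) = ¬T = F
(¬Q ↓ ¬U) ∨ ¬(S → ¬P) = T ∨ F = T
So Statement 1 is true.

Statement 2: Parsed as ¬Q ⊕ (((P ∨ U) ↔ R) ∨ (S ↔ U))

¬Q = ¬T = F
P ∨ U = F ∨ T = T
(P ∨ U) ↔ R = T ↔ F = F
S ↔ U = T ↔ T = T
((P ∨ U) ↔ R) ∨ (S ↔ U) = F ∨ T = T
¬Q ⊕ (((P ∨ U) ↔ R) ∨ (S ↔ U)) = F ⊕ T = T
So Statement 2 is true.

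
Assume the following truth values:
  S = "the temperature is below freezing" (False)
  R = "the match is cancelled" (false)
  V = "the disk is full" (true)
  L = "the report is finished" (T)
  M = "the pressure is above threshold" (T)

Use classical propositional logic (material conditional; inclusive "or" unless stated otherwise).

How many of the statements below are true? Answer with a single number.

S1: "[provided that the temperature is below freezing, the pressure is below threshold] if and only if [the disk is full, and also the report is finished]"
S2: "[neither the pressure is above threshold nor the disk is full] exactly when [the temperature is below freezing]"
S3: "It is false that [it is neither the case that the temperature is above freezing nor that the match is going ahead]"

3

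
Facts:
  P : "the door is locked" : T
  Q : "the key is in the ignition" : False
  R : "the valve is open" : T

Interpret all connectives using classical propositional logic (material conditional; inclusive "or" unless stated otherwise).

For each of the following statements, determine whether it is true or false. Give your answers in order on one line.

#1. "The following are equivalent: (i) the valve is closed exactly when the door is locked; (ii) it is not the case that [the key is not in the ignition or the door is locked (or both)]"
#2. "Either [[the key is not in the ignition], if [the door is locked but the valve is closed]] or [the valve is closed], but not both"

#1: Formalization: (~R <-> P) <-> ~(~Q | P)

~R = ~T = F
~R <-> P = F <-> T = F
~Q = ~F = T
~Q | P = T | T = T
~(~Q | P) = ~T = F
(~R <-> P) <-> ~(~Q | P) = F <-> F = T
Thus #1 is true.

#2: Parsed as ((P & ~R) -> ~Q) xor ~R

~R = ~T = F
P & ~R = T & F = F
~Q = ~F = T
(P & ~R) -> ~Q = F -> T = T
~R = ~T = F
((P & ~R) -> ~Q) xor ~R = T xor F = T
Hence #2 is true.

#1 true; #2 true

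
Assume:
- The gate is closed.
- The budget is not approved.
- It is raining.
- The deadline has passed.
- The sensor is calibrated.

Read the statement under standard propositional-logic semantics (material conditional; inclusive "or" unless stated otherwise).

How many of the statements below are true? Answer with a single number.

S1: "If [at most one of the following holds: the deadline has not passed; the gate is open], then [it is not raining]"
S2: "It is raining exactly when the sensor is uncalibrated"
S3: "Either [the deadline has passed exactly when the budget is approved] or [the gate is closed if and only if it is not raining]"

0

Let M = "the deadline has passed" (True), L = "the gate is open" (False), H = "it is raining" (True), W = "the sensor is calibrated" (True), V = "the budget is approved" (False).

S1: Formalization: (not M nand L) -> not H

not M = not True = False
not M nand L = False nand False = True
not H = not True = False
(not M nand L) -> not H = True -> False = False
So S1 is false.

S2: This is H iff not W.

not W = not True = False
H iff not W = True iff False = False
So S2 is false.

S3: Parsed as (M iff V) or (not L iff not H)

M iff V = True iff False = False
not L = not False = True
not H = not True = False
not L iff not H = True iff False = False
(M iff V) or (not L iff not H) = False or False = False
Hence S3 is false.

True statements: 0 (none).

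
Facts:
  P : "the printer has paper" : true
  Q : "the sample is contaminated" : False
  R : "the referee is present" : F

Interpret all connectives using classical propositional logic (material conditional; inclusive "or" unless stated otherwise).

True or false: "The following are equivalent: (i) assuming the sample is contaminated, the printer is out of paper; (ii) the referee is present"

False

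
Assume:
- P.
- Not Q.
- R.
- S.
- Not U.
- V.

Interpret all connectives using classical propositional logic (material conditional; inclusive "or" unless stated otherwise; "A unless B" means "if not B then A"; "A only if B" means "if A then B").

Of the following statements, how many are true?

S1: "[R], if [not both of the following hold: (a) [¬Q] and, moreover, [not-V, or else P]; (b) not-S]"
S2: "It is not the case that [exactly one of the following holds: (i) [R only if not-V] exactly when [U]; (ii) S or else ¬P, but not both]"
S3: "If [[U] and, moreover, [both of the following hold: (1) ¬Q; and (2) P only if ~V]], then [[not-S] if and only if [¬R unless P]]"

3

S1: In symbols: ((¬Q ∧ (¬V ∨ P)) ↑ ¬S) → R

¬Q = ¬F = T
¬V = ¬T = F
¬V ∨ P = F ∨ T = T
¬Q ∧ (¬V ∨ P) = T ∧ T = T
¬S = ¬T = F
(¬Q ∧ (¬V ∨ P)) ↑ ¬S = T ↑ F = T
((¬Q ∧ (¬V ∨ P)) ↑ ¬S) → R = T → T = T
Thus S1 is true.

S2: Formalization: ¬(((R → ¬V) ↔ U) ⊕ (S ⊕ ¬P))

¬V = ¬T = F
R → ¬V = T → F = F
(R → ¬V) ↔ U = F ↔ F = T
¬P = ¬T = F
S ⊕ ¬P = T ⊕ F = T
((R → ¬V) ↔ U) ⊕ (S ⊕ ¬P) = T ⊕ T = F
¬(((R → ¬V) ↔ U) ⊕ (S ⊕ ¬P)) = ¬F = T
Hence S2 is true.

S3: Parsed as (U ∧ (¬Q ∧ (P → ¬V))) → (¬S ↔ (¬R ∨ P))

¬Q = ¬F = T
¬V = ¬T = F
P → ¬V = T → F = F
¬Q ∧ (P → ¬V) = T ∧ F = F
U ∧ (¬Q ∧ (P → ¬V)) = F ∧ F = F
¬S = ¬T = F
¬R = ¬T = F
¬R ∨ P = F ∨ T = T
¬S ↔ (¬R ∨ P) = F ↔ T = F
(U ∧ (¬Q ∧ (P → ¬V))) → (¬S ↔ (¬R ∨ P)) = F → F = T
Thus S3 is true.

True statements: 3.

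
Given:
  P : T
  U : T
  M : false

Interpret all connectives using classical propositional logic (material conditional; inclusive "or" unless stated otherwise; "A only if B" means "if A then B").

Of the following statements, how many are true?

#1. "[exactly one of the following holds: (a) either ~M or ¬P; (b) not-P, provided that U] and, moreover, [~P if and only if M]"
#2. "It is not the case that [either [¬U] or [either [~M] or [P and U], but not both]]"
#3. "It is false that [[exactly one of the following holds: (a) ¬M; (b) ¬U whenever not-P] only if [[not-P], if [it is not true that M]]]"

2

#1: Parsed as ((¬M ∨ ¬P) ⊕ (U → ¬P)) ∧ (¬P ↔ M)

¬M = ¬F = T
¬P = ¬T = F
¬M ∨ ¬P = T ∨ F = T
¬P = ¬T = F
U → ¬P = T → F = F
(¬M ∨ ¬P) ⊕ (U → ¬P) = T ⊕ F = T
¬P = ¬T = F
¬P ↔ M = F ↔ F = T
((¬M ∨ ¬P) ⊕ (U → ¬P)) ∧ (¬P ↔ M) = T ∧ T = T
So #1 is true.

#2: Formalization: ¬(¬U ∨ (¬M ⊕ (P ∧ U)))

¬U = ¬T = F
¬M = ¬F = T
P ∧ U = T ∧ T = T
¬M ⊕ (P ∧ U) = T ⊕ T = F
¬U ∨ (¬M ⊕ (P ∧ U)) = F ∨ F = F
¬(¬U ∨ (¬M ⊕ (P ∧ U))) = ¬F = T
Hence #2 is true.

#3: This is ¬((¬M ⊕ (¬P → ¬U)) → (¬M → ¬P)).

¬M = ¬F = T
¬P = ¬T = F
¬U = ¬T = F
¬P → ¬U = F → F = T
¬M ⊕ (¬P → ¬U) = T ⊕ T = F
¬M = ¬F = T
¬P = ¬T = F
¬M → ¬P = T → F = F
(¬M ⊕ (¬P → ¬U)) → (¬M → ¬P) = F → F = T
¬((¬M ⊕ (¬P → ¬U)) → (¬M → ¬P)) = ¬T = F
So #3 is false.

Count: 2.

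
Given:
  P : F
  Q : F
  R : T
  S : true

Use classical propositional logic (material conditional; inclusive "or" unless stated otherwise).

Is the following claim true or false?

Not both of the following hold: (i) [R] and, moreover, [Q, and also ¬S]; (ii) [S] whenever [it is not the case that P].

True

This is (R & (Q & ~S)) nand (~P -> S).

~S = ~T = F
Q & ~S = F & F = F
R & (Q & ~S) = T & F = F
~P = ~F = T
~P -> S = T -> T = T
(R & (Q & ~S)) nand (~P -> S) = F nand T = T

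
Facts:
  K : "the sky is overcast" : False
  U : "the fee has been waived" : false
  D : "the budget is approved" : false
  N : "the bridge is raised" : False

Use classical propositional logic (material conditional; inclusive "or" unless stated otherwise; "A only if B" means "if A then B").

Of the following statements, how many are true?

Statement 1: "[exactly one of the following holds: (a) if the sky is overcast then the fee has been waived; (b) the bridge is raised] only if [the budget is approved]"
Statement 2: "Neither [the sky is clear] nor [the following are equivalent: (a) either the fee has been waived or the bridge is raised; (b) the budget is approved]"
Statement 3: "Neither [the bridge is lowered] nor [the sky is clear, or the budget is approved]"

0

Statement 1: Formalization: ((K → U) ⊕ N) → D

K → U = F → F = T
(K → U) ⊕ N = T ⊕ F = T
((K → U) ⊕ N) → D = T → F = F
Hence Statement 1 is false.

Statement 2: Formalization: ¬K ↓ ((U ∨ N) ↔ D)

¬K = ¬F = T
U ∨ N = F ∨ F = F
(U ∨ N) ↔ D = F ↔ F = T
¬K ↓ ((U ∨ N) ↔ D) = T ↓ T = F
Hence Statement 2 is false.

Statement 3: In symbols: ¬N ↓ (¬K ∨ D)

¬N = ¬F = T
¬K = ¬F = T
¬K ∨ D = T ∨ F = T
¬N ↓ (¬K ∨ D) = T ↓ T = F
So Statement 3 is false.

0 of the 3 statements are true (none).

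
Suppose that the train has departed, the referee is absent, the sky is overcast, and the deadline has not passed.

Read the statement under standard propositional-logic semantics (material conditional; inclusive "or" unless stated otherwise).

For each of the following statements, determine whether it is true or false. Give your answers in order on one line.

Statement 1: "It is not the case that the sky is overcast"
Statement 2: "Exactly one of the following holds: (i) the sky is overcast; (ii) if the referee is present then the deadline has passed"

Statement 1 F / Statement 2 F

Let R = "the sky is overcast" (T), Q = "the referee is present" (F), S = "the deadline has passed" (F).

Statement 1: Parsed as ~R

~R = ~T = F
Thus Statement 1 is false.

Statement 2: Formalization: R xor (Q -> S)

Q -> S = F -> F = T
R xor (Q -> S) = T xor T = F
Hence Statement 2 is false.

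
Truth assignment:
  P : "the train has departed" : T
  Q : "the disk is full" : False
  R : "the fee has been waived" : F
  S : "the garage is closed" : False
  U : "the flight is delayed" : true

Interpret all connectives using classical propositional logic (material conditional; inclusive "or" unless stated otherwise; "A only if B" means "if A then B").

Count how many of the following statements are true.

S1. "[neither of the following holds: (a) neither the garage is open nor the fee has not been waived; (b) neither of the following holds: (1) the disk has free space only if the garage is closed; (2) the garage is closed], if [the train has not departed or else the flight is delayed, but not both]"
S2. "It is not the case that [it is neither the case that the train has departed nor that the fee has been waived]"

1

S1: Parsed as (¬P ⊕ U) → ((¬S ↓ ¬R) ↓ ((¬Q → S) ↓ S))

¬P = ¬T = F
¬P ⊕ U = F ⊕ T = T
¬S = ¬F = T
¬R = ¬F = T
¬S ↓ ¬R = T ↓ T = F
¬Q = ¬F = T
¬Q → S = T → F = F
(¬Q → S) ↓ S = F ↓ F = T
(¬S ↓ ¬R) ↓ ((¬Q → S) ↓ S) = F ↓ T = F
(¬P ⊕ U) → ((¬S ↓ ¬R) ↓ ((¬Q → S) ↓ S)) = T → F = F
So S1 is false.

S2: In symbols: ¬(P ↓ R)

P ↓ R = T ↓ F = F
¬(P ↓ R) = ¬F = T
Hence S2 is true.

Count: 1.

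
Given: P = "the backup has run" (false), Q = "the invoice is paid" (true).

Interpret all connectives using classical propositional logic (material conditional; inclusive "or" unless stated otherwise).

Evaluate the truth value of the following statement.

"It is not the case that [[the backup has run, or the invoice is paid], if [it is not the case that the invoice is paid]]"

Values: Q=T, P=F.
Parsed as ¬(¬Q → (P ∨ Q))

¬Q = ¬T = F
P ∨ Q = F ∨ T = T
¬Q → (P ∨ Q) = F → T = T
¬(¬Q → (P ∨ Q)) = ¬T = F

false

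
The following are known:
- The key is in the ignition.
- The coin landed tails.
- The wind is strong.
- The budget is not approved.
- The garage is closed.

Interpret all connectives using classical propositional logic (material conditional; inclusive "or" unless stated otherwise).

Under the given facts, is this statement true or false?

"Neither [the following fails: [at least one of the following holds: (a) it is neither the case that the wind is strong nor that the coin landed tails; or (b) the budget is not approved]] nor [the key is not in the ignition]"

Let R = "the wind is strong" (T), Q = "the coin landed heads" (F), S = "the budget is approved" (F), P = "the key is in the ignition" (T).
Formalization: ¬((R ↓ ¬Q) ∨ ¬S) ↓ ¬P

¬Q = ¬F = T
R ↓ ¬Q = T ↓ T = F
¬S = ¬F = T
(R ↓ ¬Q) ∨ ¬S = F ∨ T = T
¬((R ↓ ¬Q) ∨ ¬S) = ¬T = F
¬P = ¬T = F
¬((R ↓ ¬Q) ∨ ¬S) ↓ ¬P = F ↓ F = T

True.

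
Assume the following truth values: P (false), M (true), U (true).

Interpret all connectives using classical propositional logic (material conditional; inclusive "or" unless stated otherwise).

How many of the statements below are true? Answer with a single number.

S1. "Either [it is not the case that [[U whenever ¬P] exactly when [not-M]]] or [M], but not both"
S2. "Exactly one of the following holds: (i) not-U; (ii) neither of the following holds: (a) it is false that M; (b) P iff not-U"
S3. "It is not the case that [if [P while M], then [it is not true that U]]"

0

S1: Parsed as ~((~P -> U) <-> ~M) xor M

~P = ~F = T
~P -> U = T -> T = T
~M = ~T = F
(~P -> U) <-> ~M = T <-> F = F
~((~P -> U) <-> ~M) = ~F = T
~((~P -> U) <-> ~M) xor M = T xor T = F
Hence S1 is false.

S2: Formalization: ~U xor (~M nor (P <-> ~U))

~U = ~T = F
~M = ~T = F
~U = ~T = F
P <-> ~U = F <-> F = T
~M nor (P <-> ~U) = F nor T = F
~U xor (~M nor (P <-> ~U)) = F xor F = F
So S2 is false.

S3: Formalization: ~((P & M) -> ~U)

P & M = F & T = F
~U = ~T = F
(P & M) -> ~U = F -> F = T
~((P & M) -> ~U) = ~T = F
Hence S3 is false.

0 of the 3 statements are true (none).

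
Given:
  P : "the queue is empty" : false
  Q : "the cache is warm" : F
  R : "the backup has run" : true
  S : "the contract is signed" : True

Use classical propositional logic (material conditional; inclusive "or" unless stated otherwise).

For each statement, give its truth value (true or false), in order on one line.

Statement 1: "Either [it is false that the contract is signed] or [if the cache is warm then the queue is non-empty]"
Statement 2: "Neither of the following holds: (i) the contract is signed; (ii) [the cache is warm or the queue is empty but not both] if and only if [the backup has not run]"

Statement 1 T / Statement 2 F

Statement 1: Formalization: not S or (Q -> not P)

not S = not True = False
not P = not False = True
Q -> not P = False -> True = True
not S or (Q -> not P) = False or True = True
So Statement 1 is true.

Statement 2: Formalization: S nor ((Q xor P) iff not R)

Q xor P = False xor False = False
not R = not True = False
(Q xor P) iff not R = False iff False = True
S nor ((Q xor P) iff not R) = True nor True = False
So Statement 2 is false.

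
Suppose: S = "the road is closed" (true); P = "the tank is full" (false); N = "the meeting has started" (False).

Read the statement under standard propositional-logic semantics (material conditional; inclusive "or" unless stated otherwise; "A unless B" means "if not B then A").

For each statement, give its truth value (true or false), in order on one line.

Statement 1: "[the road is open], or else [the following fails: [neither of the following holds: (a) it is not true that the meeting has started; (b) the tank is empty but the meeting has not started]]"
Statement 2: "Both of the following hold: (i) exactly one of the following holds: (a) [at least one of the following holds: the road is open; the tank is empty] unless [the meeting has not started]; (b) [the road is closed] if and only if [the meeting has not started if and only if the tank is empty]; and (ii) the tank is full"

Statement 1 true / Statement 2 false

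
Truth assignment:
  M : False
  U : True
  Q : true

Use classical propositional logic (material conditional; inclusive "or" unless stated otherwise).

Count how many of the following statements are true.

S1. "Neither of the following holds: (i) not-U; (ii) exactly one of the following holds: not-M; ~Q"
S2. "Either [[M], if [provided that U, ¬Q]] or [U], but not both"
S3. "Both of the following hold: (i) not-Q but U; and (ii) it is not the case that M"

S1: In symbols: ~U nor (~M xor ~Q)

~U = ~T = F
~M = ~F = T
~Q = ~T = F
~M xor ~Q = T xor F = T
~U nor (~M xor ~Q) = F nor T = F
Thus S1 is false.

S2: In symbols: ((U -> ~Q) -> M) xor U

~Q = ~T = F
U -> ~Q = T -> F = F
(U -> ~Q) -> M = F -> F = T
((U -> ~Q) -> M) xor U = T xor T = F
So S2 is false.

S3: This is (~Q & U) & ~M.

~Q = ~T = F
~Q & U = F & T = F
~M = ~F = T
(~Q & U) & ~M = F & T = F
Hence S3 is false.

True statements: 0 (none).

0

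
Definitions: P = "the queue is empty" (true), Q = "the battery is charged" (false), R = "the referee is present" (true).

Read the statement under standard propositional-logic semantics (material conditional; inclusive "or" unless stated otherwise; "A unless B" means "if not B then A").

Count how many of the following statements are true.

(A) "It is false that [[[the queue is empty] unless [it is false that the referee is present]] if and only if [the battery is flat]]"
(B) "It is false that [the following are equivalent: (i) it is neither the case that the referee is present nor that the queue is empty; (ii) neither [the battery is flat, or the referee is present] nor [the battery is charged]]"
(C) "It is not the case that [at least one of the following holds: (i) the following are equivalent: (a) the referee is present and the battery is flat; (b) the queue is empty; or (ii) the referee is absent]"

(A): Formalization: not ((P or not R) iff not Q)

not R = not True = False
P or not R = True or False = True
not Q = not False = True
(P or not R) iff not Q = True iff True = True
not ((P or not R) iff not Q) = not True = False
Hence (A) is false.

(B): Formalization: not ((R nor P) iff ((not Q or R) nor Q))

R nor P = True nor True = False
not Q = not False = True
not Q or R = True or True = True
(not Q or R) nor Q = True nor False = False
(R nor P) iff ((not Q or R) nor Q) = False iff False = True
not ((R nor P) iff ((not Q or R) nor Q)) = not True = False
So (B) is false.

(C): This is not (((R and not Q) iff P) or not R).

not Q = not False = True
R and not Q = True and True = True
(R and not Q) iff P = True iff True = True
not R = not True = False
((R and not Q) iff P) or not R = True or False = True
not (((R and not Q) iff P) or not R) = not True = False
Hence (C) is false.

0 of the 3 statements are true (none).

0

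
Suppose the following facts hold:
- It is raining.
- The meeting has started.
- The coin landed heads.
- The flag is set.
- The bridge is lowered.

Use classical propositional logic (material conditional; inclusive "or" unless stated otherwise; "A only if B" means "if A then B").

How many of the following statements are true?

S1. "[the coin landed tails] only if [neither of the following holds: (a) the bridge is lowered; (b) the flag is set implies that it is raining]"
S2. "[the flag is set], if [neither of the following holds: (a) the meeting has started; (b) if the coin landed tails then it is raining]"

Let R = "the coin landed heads" (True), U = "the bridge is raised" (False), S = "the flag is set" (True), P = "it is raining" (True), Q = "the meeting has started" (True).

S1: This is not R -> (not U nor (S -> P)).

not R = not True = False
not U = not False = True
S -> P = True -> True = True
not U nor (S -> P) = True nor True = False
not R -> (not U nor (S -> P)) = False -> False = True
So S1 is true.

S2: Parsed as (Q nor (not R -> P)) -> S

not R = not True = False
not R -> P = False -> True = True
Q nor (not R -> P) = True nor True = False
(Q nor (not R -> P)) -> S = False -> True = True
Hence S2 is true.

2 of the 2 statements are true.

2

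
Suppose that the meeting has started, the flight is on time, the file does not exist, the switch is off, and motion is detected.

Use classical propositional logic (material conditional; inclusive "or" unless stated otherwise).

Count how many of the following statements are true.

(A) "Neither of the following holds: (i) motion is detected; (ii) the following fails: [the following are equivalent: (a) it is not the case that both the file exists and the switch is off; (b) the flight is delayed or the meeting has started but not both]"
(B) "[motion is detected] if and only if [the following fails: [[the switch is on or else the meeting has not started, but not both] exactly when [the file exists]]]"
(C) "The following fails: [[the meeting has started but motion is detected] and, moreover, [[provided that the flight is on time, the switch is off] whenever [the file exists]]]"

0

Let U = "motion is detected" (True), R = "the file exists" (False), S = "the switch is on" (False), Q = "the flight is delayed" (False), P = "the meeting has started" (True).

(A): Formalization: U nor not ((R nand not S) iff (Q xor P))

not S = not False = True
R nand not S = False nand True = True
Q xor P = False xor True = True
(R nand not S) iff (Q xor P) = True iff True = True
not ((R nand not S) iff (Q xor P)) = not True = False
U nor not ((R nand not S) iff (Q xor P)) = True nor False = False
Thus (A) is false.

(B): Formalization: U iff not ((S xor not P) iff R)

not P = not True = False
S xor not P = False xor False = False
(S xor not P) iff R = False iff False = True
not ((S xor not P) iff R) = not True = False
U iff not ((S xor not P) iff R) = True iff False = False
Thus (B) is false.

(C): In symbols: not ((P and U) and (R -> (not Q -> not S)))

P and U = True and True = True
not Q = not False = True
not S = not False = True
not Q -> not S = True -> True = True
R -> (not Q -> not S) = False -> True = True
(P and U) and (R -> (not Q -> not S)) = True and True = True
not ((P and U) and (R -> (not Q -> not S))) = not True = False
So (C) is false.

Count: 0.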